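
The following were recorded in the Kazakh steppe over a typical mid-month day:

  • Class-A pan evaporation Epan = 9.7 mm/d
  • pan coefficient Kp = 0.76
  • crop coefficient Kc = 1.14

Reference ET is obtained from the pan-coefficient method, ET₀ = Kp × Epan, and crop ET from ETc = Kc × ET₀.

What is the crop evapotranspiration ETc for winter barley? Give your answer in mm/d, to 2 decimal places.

ET₀ = 0.76 × 9.7 = 7.3720 mm/d
ETc = Kc × ET₀ = 1.14 × 7.3720 = 8.4041 mm/d

8.40 mm/d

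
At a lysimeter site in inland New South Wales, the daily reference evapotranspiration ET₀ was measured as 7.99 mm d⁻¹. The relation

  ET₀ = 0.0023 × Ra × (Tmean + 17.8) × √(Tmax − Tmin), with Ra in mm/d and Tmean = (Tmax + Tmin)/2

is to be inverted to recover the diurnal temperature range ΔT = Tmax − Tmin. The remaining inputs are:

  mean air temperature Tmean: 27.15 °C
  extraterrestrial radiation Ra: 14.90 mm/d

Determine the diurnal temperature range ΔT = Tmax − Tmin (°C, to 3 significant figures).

26.9 °C

√ΔT = ET₀ / [0.0023 × Ra × (Tmean+17.8)] = 7.99 / (0.0023 × 14.90 × 44.95) = 5.1868
ΔT = 5.1868² = 26.903 °C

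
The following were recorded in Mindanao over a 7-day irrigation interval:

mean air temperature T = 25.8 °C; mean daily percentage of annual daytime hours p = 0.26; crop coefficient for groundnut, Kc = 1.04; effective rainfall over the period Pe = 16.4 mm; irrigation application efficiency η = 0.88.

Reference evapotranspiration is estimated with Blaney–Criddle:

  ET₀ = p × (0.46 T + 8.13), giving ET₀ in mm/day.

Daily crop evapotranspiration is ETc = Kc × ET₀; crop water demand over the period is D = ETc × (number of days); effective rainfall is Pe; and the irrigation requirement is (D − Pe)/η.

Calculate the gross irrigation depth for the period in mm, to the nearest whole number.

ET₀ = 0.26 × (0.46 × 25.8 + 8.13) = 0.26 × 19.998 = 5.1995 mm/d
ETc = Kc × ET₀ = 1.04 × 5.1995 = 5.4075 mm/d
Crop demand D = ETc × 7 d = 5.4075 × 7 = 37.853 mm
D − Pe = 37.853 − 16.4 = 21.453 mm
Gross irrigation = 21.453 / 0.88 = 24.378 mm

24 mm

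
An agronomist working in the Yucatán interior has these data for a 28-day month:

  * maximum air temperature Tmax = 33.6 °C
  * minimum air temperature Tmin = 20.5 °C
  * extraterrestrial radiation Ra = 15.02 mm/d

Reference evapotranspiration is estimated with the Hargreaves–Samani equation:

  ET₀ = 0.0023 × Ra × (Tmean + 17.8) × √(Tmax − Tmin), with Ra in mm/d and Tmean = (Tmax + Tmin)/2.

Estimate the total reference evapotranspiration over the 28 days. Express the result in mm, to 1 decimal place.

Tmean = (33.6 + 20.5)/2 = 27.05 °C
ET₀ = 0.0023 × 15.02 × (27.05 + 17.8) × √13.1 = 0.0023 × 15.02 × 44.85 × 3.6194 = 5.6079 mm/d
Over 28 days: 5.6079 × 28 = 157.021 mm

157.0 mm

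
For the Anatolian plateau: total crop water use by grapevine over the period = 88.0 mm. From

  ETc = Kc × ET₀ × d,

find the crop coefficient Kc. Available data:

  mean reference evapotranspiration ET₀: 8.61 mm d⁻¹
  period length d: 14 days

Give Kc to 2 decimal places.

0.73

ETc = Kc × ET₀ × d  ⇒  Kc = ETc / (ET₀ × d)
Kc = 88.0 / (8.61 × 14) = 88.0 / 120.54 = 0.7300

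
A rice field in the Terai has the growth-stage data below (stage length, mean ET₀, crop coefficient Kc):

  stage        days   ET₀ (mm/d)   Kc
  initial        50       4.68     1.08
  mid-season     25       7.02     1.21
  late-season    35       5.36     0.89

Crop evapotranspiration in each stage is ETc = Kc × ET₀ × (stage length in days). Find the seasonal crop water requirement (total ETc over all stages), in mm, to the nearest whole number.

initial: 1.08 × 4.68 × 50 = 252.72 mm
mid-season: 1.21 × 7.02 × 25 = 212.36 mm
late-season: 0.89 × 5.36 × 35 = 166.96 mm
Seasonal total = 632.04 mm

632 mm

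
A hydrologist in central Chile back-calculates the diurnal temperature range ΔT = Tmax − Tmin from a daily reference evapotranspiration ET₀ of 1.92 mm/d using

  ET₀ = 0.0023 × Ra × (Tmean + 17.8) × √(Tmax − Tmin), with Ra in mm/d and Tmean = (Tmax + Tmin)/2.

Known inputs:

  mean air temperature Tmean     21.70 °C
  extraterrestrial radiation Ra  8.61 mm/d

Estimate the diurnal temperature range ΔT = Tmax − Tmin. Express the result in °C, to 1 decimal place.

6.0 °C

√ΔT = ET₀ / [0.0023 × Ra × (Tmean+17.8)] = 1.92 / (0.0023 × 8.61 × 39.50) = 2.4546
ΔT = 2.4546² = 6.025 °C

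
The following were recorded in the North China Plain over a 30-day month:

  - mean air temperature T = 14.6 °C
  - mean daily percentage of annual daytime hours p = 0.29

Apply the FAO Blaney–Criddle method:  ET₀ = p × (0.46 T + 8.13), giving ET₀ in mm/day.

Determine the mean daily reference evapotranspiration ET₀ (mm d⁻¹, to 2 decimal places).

4.31 mm d⁻¹

ET₀ = 0.29 × (0.46 × 14.6 + 8.13) = 0.29 × 14.846 = 4.3053 mm/d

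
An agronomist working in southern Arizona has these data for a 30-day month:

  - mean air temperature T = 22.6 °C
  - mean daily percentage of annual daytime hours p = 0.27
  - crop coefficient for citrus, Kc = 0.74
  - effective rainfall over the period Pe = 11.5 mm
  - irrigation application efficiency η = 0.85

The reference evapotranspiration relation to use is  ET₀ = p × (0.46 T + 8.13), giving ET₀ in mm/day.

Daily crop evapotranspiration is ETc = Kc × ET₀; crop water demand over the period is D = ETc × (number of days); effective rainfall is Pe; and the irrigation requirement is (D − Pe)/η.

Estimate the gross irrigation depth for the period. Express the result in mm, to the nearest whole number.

117 mm

ET₀ = 0.27 × (0.46 × 22.6 + 8.13) = 0.27 × 18.526 = 5.0020 mm/d
ETc = Kc × ET₀ = 0.74 × 5.0020 = 3.7015 mm/d
Crop demand D = ETc × 30 d = 3.7015 × 30 = 111.045 mm
D − Pe = 111.045 − 11.5 = 99.545 mm
Gross irrigation = 99.545 / 0.85 = 117.112 mm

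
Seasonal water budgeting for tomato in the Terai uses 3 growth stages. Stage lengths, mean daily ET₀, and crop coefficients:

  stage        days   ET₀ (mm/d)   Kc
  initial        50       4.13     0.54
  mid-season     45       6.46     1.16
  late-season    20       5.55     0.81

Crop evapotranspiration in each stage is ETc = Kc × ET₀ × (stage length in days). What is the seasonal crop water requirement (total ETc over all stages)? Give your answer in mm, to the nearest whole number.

initial: 0.54 × 4.13 × 50 = 111.51 mm
mid-season: 1.16 × 6.46 × 45 = 337.21 mm
late-season: 0.81 × 5.55 × 20 = 89.91 mm
Seasonal total = 538.63 mm

539 mm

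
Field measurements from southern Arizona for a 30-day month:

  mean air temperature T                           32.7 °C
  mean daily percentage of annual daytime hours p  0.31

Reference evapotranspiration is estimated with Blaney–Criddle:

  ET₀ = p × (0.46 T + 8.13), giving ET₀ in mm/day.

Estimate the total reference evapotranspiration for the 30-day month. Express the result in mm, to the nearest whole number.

ET₀ = 0.31 × (0.46 × 32.7 + 8.13) = 0.31 × 23.172 = 7.1833 mm/d
Monthly total = 7.1833 × 30 = 215.499 mm

215 mm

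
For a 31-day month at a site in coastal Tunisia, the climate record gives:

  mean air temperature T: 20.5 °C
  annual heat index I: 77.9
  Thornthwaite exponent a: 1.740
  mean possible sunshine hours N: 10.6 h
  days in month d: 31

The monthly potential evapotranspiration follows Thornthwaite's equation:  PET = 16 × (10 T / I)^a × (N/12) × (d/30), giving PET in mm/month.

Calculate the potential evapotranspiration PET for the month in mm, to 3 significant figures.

10T/I = 10 × 20.5 / 77.9 = 2.6316
(10T/I)^a = 2.6316^1.740 = 5.3850
Uncorrected PET = 16 × 5.3850 = 86.160 mm
Correction = (N/12)(d/30) = (10.6/12)(31/30) = 0.9128
PET = 86.160 × 0.9128 = 78.647 mm/month

78.6 mm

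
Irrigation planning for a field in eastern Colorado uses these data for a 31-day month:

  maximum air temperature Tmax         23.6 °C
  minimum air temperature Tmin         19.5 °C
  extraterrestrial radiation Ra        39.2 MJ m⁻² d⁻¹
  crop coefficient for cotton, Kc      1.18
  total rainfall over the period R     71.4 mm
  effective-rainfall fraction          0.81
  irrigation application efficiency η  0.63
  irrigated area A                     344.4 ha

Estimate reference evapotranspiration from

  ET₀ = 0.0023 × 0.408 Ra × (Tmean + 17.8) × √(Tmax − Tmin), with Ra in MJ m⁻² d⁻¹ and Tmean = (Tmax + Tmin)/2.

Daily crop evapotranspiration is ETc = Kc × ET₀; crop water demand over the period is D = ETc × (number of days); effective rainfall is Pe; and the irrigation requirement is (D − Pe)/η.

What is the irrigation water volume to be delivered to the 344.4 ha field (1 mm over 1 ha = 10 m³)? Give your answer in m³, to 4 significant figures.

269900 m³

Tmean = (23.6 + 19.5)/2 = 21.55 °C
0.408 Ra = 0.408 × 39.2 = 15.9936 mm/d equivalent
ET₀ = 0.0023 × 15.9936 × (21.55 + 17.8) × √4.1 = 0.0023 × 15.9936 × 39.35 × 2.0248 = 2.9309 mm/d
ETc = Kc × ET₀ = 1.18 × 2.9309 = 3.4585 mm/d
Crop demand D = ETc × 31 d = 3.4585 × 31 = 107.214 mm
Pe = 0.81 × 71.4 = 57.834 mm
D − Pe = 107.214 − 57.834 = 49.380 mm
Gross irrigation = 49.380 / 0.63 = 78.381 mm
Volume = 78.381 mm × 344.4 ha × 10 = 269944.2 m³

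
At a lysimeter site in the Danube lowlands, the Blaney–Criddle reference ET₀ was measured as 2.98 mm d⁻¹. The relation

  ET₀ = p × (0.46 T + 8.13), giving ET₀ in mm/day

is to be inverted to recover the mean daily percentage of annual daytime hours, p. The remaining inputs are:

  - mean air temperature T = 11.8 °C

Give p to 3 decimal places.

0.220

p = ET₀ / (0.46 T + 8.13) = 2.98 / (0.46 × 11.8 + 8.13) = 2.98 / 13.558 = 0.2198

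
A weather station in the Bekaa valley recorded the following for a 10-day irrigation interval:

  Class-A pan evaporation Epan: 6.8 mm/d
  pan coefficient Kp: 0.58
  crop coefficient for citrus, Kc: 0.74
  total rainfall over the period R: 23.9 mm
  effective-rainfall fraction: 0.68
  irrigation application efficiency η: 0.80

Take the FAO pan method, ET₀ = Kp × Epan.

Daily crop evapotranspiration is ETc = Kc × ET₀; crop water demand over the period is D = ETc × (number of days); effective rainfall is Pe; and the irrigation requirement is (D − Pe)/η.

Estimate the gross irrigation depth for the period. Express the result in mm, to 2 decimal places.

16.17 mm

ET₀ = 0.58 × 6.8 = 3.9440 mm/d
ETc = Kc × ET₀ = 0.74 × 3.9440 = 2.9186 mm/d
Crop demand D = ETc × 10 d = 2.9186 × 10 = 29.186 mm
Pe = 0.68 × 23.9 = 16.252 mm
D − Pe = 29.186 − 16.252 = 12.934 mm
Gross irrigation = 12.934 / 0.80 = 16.168 mm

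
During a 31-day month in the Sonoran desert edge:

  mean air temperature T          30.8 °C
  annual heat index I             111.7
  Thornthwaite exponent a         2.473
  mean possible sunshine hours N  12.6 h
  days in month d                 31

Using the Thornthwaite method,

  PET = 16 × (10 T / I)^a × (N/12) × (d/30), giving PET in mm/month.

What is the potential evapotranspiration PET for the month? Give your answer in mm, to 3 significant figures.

213 mm

10T/I = 10 × 30.8 / 111.7 = 2.7574
(10T/I)^a = 2.7574^2.473 = 12.2845
Uncorrected PET = 16 × 12.2845 = 196.552 mm
Correction = (N/12)(d/30) = (12.6/12)(31/30) = 1.0850
PET = 196.552 × 1.0850 = 213.259 mm/month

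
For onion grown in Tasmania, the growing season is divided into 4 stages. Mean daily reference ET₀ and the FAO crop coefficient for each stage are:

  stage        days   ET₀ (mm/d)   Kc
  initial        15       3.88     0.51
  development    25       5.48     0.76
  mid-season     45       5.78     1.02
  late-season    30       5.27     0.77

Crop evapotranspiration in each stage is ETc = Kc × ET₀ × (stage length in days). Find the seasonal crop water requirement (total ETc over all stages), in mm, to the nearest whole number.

initial: 0.51 × 3.88 × 15 = 29.68 mm
development: 0.76 × 5.48 × 25 = 104.12 mm
mid-season: 1.02 × 5.78 × 45 = 265.30 mm
late-season: 0.77 × 5.27 × 30 = 121.74 mm
Seasonal total = 520.84 mm

521 mm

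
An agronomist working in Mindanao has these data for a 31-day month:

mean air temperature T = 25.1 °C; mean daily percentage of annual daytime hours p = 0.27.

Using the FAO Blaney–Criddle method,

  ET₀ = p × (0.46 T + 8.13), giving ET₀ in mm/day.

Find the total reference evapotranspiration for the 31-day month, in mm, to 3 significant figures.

ET₀ = 0.27 × (0.46 × 25.1 + 8.13) = 0.27 × 19.676 = 5.3125 mm/d
Monthly total = 5.3125 × 31 = 164.688 mm

165 mm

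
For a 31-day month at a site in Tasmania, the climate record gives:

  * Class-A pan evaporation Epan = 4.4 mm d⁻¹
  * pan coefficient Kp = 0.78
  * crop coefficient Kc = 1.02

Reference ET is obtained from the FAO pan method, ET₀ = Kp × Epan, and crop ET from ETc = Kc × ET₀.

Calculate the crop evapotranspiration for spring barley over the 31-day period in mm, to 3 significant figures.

ET₀ = 0.78 × 4.4 = 3.4320 mm/d
ETc = Kc × ET₀ = 1.02 × 3.4320 = 3.5006 mm/d
Over 31 days: 3.5006 × 31 = 108.519 mm

109 mm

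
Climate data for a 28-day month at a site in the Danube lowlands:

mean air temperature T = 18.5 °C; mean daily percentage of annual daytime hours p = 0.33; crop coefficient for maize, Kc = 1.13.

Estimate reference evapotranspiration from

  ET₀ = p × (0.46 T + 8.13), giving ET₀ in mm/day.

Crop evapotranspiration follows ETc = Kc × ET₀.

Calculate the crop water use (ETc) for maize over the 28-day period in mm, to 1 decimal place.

173.7 mm

ET₀ = 0.33 × (0.46 × 18.5 + 8.13) = 0.33 × 16.640 = 5.4912 mm/d
ETc = Kc × ET₀ = 1.13 × 5.4912 = 6.2051 mm/d
Over 28 days: 6.2051 × 28 = 173.743 mm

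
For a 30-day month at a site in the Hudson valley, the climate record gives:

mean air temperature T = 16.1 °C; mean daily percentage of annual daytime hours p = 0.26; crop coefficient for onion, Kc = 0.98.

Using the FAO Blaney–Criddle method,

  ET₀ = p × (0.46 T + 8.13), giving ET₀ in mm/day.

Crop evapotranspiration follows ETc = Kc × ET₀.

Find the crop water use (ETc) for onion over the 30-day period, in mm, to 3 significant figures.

119 mm

ET₀ = 0.26 × (0.46 × 16.1 + 8.13) = 0.26 × 15.536 = 4.0394 mm/d
ETc = Kc × ET₀ = 0.98 × 4.0394 = 3.9586 mm/d
Over 30 days: 3.9586 × 30 = 118.758 mm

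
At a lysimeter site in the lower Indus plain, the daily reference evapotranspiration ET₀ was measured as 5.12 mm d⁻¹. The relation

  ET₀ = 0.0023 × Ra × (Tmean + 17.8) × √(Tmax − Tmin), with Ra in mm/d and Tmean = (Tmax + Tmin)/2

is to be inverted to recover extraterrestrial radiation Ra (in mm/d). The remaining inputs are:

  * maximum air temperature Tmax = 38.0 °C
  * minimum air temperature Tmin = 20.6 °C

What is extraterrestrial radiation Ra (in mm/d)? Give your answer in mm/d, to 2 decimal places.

Tmean = 29.30 °C; √ΔT = 4.1713
Ra = ET₀ / [0.0023 × (Tmean+17.8) × √ΔT] = 5.12 / (0.0023 × 47.10 × 4.1713) = 11.331 mm/d

11.33 mm/d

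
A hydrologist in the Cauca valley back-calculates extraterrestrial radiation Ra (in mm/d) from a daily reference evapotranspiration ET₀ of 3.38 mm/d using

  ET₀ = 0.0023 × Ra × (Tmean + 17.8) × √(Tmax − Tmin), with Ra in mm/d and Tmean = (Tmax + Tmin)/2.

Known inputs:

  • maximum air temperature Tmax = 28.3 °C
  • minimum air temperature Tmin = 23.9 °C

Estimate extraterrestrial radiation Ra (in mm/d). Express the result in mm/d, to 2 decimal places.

15.96 mm/d

Tmean = 26.10 °C; √ΔT = 2.0976
Ra = ET₀ / [0.0023 × (Tmean+17.8) × √ΔT] = 3.38 / (0.0023 × 43.90 × 2.0976) = 15.959 mm/d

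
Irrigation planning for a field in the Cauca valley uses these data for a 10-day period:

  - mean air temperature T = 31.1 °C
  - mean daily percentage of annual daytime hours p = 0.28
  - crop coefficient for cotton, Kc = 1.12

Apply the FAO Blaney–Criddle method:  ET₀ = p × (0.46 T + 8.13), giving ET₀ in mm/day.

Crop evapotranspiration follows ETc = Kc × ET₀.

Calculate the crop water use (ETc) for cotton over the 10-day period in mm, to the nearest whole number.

70 mm

ET₀ = 0.28 × (0.46 × 31.1 + 8.13) = 0.28 × 22.436 = 6.2821 mm/d
ETc = Kc × ET₀ = 1.12 × 6.2821 = 7.0360 mm/d
Over 10 days: 7.0360 × 10 = 70.360 mm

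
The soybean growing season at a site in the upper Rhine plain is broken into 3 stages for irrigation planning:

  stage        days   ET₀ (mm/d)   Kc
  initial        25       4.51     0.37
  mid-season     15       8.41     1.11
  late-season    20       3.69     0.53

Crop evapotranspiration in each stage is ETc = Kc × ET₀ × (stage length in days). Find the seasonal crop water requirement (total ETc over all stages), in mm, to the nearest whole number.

initial: 0.37 × 4.51 × 25 = 41.72 mm
mid-season: 1.11 × 8.41 × 15 = 140.03 mm
late-season: 0.53 × 3.69 × 20 = 39.11 mm
Seasonal total = 220.86 mm

221 mm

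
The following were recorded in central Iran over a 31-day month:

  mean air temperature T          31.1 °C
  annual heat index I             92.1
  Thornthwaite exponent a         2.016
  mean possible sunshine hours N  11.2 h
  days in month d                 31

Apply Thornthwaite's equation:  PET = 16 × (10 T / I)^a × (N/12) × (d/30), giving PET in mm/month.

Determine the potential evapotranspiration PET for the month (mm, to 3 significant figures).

179 mm

10T/I = 10 × 31.1 / 92.1 = 3.3768
(10T/I)^a = 3.3768^2.016 = 11.6270
Uncorrected PET = 16 × 11.6270 = 186.032 mm
Correction = (N/12)(d/30) = (11.2/12)(31/30) = 0.9644
PET = 186.032 × 0.9644 = 179.409 mm/month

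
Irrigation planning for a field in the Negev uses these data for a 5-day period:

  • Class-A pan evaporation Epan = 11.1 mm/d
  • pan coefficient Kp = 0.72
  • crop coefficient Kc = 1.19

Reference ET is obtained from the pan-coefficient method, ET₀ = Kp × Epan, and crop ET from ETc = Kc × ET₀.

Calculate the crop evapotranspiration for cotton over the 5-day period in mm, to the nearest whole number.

ET₀ = 0.72 × 11.1 = 7.9920 mm/d
ETc = Kc × ET₀ = 1.19 × 7.9920 = 9.5105 mm/d
Over 5 days: 9.5105 × 5 = 47.553 mm

48 mm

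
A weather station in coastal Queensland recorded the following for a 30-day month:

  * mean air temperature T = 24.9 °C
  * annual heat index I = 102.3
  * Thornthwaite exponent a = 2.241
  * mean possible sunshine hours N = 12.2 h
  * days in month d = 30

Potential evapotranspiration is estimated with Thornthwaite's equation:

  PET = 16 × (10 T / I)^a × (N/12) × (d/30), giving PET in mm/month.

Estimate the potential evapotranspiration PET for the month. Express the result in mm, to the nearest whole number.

119 mm

10T/I = 10 × 24.9 / 102.3 = 2.4340
(10T/I)^a = 2.4340^2.241 = 7.3408
Uncorrected PET = 16 × 7.3408 = 117.453 mm
Correction = (N/12)(d/30) = (12.2/12)(30/30) = 1.0167
PET = 117.453 × 1.0167 = 119.414 mm/month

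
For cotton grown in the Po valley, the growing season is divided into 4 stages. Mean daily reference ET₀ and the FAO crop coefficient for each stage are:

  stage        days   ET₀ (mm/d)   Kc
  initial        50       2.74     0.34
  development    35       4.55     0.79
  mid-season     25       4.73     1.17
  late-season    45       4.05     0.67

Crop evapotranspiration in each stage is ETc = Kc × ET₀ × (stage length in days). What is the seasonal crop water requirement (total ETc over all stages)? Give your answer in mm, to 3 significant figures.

initial: 0.34 × 2.74 × 50 = 46.58 mm
development: 0.79 × 4.55 × 35 = 125.81 mm
mid-season: 1.17 × 4.73 × 25 = 138.35 mm
late-season: 0.67 × 4.05 × 45 = 122.11 mm
Seasonal total = 432.85 mm

433 mm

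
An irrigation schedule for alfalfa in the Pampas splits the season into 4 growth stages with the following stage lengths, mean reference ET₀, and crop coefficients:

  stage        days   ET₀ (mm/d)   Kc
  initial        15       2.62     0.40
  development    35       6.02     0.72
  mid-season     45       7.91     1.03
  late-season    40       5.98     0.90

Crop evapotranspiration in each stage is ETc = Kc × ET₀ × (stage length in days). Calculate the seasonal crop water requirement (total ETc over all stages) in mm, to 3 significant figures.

749 mm

initial: 0.40 × 2.62 × 15 = 15.72 mm
development: 0.72 × 6.02 × 35 = 151.70 mm
mid-season: 1.03 × 7.91 × 45 = 366.63 mm
late-season: 0.90 × 5.98 × 40 = 215.28 mm
Seasonal total = 749.33 mm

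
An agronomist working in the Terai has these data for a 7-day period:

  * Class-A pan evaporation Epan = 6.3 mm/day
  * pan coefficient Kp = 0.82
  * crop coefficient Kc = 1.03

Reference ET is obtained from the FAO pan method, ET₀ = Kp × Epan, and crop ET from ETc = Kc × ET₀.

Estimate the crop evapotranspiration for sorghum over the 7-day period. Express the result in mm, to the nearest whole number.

ET₀ = 0.82 × 6.3 = 5.1660 mm/d
ETc = Kc × ET₀ = 1.03 × 5.1660 = 5.3210 mm/d
Over 7 days: 5.3210 × 7 = 37.247 mm

37 mm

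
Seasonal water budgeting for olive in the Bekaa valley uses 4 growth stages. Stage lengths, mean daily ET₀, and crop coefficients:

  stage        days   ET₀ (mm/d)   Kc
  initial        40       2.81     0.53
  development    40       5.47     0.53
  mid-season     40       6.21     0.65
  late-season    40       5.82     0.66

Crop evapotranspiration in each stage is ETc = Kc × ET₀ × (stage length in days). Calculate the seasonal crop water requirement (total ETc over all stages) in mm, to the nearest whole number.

initial: 0.53 × 2.81 × 40 = 59.57 mm
development: 0.53 × 5.47 × 40 = 115.96 mm
mid-season: 0.65 × 6.21 × 40 = 161.46 mm
late-season: 0.66 × 5.82 × 40 = 153.65 mm
Seasonal total = 490.64 mm

491 mm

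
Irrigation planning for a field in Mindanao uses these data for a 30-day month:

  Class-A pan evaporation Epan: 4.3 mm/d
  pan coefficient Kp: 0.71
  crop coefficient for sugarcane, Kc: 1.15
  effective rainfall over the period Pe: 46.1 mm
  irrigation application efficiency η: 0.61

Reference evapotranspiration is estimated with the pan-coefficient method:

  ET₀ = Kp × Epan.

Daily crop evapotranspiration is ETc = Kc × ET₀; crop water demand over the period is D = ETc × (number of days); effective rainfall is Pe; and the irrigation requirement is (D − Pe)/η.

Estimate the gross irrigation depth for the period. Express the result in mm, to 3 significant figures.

ET₀ = 0.71 × 4.3 = 3.0530 mm/d
ETc = Kc × ET₀ = 1.15 × 3.0530 = 3.5110 mm/d
Crop demand D = ETc × 30 d = 3.5110 × 30 = 105.330 mm
D − Pe = 105.330 − 46.1 = 59.230 mm
Gross irrigation = 59.230 / 0.61 = 97.098 mm

97.1 mm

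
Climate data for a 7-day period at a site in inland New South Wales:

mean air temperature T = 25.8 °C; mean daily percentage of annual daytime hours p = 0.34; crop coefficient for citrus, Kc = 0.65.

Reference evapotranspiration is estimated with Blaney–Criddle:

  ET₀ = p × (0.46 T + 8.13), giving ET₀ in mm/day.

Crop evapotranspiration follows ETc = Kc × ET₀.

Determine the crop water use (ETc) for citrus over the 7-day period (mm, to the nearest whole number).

ET₀ = 0.34 × (0.46 × 25.8 + 8.13) = 0.34 × 19.998 = 6.7993 mm/d
ETc = Kc × ET₀ = 0.65 × 6.7993 = 4.4195 mm/d
Over 7 days: 4.4195 × 7 = 30.937 mm

31 mm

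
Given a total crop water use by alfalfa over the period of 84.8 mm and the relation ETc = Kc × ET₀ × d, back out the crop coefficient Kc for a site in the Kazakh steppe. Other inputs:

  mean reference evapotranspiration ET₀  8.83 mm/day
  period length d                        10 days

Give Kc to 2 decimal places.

ETc = Kc × ET₀ × d  ⇒  Kc = ETc / (ET₀ × d)
Kc = 84.8 / (8.83 × 10) = 84.8 / 88.30 = 0.9604

0.96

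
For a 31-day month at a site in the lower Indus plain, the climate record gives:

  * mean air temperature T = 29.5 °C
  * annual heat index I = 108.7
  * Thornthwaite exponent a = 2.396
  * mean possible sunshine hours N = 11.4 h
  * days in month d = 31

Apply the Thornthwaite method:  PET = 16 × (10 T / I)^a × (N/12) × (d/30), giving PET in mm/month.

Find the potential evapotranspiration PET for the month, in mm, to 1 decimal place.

171.8 mm

10T/I = 10 × 29.5 / 108.7 = 2.7139
(10T/I)^a = 2.7139^2.396 = 10.9368
Uncorrected PET = 16 × 10.9368 = 174.989 mm
Correction = (N/12)(d/30) = (11.4/12)(31/30) = 0.9817
PET = 174.989 × 0.9817 = 171.787 mm/month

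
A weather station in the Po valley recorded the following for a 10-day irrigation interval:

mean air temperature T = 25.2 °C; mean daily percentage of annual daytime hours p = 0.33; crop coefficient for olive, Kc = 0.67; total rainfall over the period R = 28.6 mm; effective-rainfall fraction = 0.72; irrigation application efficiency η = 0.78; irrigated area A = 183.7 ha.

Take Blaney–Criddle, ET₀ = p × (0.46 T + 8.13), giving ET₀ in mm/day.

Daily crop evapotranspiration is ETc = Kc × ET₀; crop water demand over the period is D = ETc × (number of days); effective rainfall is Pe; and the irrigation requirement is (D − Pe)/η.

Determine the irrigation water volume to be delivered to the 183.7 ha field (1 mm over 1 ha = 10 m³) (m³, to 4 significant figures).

ET₀ = 0.33 × (0.46 × 25.2 + 8.13) = 0.33 × 19.722 = 6.5083 mm/d
ETc = Kc × ET₀ = 0.67 × 6.5083 = 4.3606 mm/d
Crop demand D = ETc × 10 d = 4.3606 × 10 = 43.606 mm
Pe = 0.72 × 28.6 = 20.592 mm
D − Pe = 43.606 − 20.592 = 23.014 mm
Gross irrigation = 23.014 / 0.78 = 29.505 mm
Volume = 29.505 mm × 183.7 ha × 10 = 54200.7 m³

54200 m³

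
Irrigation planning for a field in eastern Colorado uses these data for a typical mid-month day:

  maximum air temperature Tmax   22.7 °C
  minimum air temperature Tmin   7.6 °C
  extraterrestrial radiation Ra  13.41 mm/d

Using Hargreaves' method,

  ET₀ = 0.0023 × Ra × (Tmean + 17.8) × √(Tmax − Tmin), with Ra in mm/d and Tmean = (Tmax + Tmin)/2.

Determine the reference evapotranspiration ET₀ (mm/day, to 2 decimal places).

3.95 mm/day

Tmean = (22.7 + 7.6)/2 = 15.15 °C
ET₀ = 0.0023 × 13.41 × (15.15 + 17.8) × √15.1 = 0.0023 × 13.41 × 32.95 × 3.8859 = 3.9492 mm/d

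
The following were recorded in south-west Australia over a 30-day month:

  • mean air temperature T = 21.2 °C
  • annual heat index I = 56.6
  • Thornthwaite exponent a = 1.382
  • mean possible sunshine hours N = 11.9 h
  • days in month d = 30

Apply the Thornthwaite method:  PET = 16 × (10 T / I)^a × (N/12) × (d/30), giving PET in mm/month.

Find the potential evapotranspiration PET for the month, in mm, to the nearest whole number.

10T/I = 10 × 21.2 / 56.6 = 3.7456
(10T/I)^a = 3.7456^1.382 = 6.2031
Uncorrected PET = 16 × 6.2031 = 99.250 mm
Correction = (N/12)(d/30) = (11.9/12)(30/30) = 0.9917
PET = 99.250 × 0.9917 = 98.426 mm/month

98 mm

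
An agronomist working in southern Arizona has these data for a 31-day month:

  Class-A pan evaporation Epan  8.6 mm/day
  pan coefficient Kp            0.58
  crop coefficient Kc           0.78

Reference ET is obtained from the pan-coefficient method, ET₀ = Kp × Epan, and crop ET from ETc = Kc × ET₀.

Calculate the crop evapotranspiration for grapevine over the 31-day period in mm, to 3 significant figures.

121 mm

ET₀ = 0.58 × 8.6 = 4.9880 mm/d
ETc = Kc × ET₀ = 0.78 × 4.9880 = 3.8906 mm/d
Over 31 days: 3.8906 × 31 = 120.609 mm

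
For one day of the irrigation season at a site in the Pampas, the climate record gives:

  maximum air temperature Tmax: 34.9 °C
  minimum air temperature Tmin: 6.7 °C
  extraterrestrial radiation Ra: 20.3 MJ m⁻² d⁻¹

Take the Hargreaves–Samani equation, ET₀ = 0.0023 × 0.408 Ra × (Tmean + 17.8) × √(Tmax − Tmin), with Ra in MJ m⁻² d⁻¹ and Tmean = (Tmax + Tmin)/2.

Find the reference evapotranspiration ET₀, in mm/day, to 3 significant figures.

3.90 mm/day

Tmean = (34.9 + 6.7)/2 = 20.80 °C
0.408 Ra = 0.408 × 20.3 = 8.2824 mm/d equivalent
ET₀ = 0.0023 × 8.2824 × (20.80 + 17.8) × √28.2 = 0.0023 × 8.2824 × 38.60 × 5.3104 = 3.9048 mm/d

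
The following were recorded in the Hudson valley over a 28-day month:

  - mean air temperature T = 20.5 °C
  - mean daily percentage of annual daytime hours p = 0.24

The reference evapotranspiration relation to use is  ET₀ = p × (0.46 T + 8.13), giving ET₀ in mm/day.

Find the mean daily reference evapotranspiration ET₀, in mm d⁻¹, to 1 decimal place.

4.2 mm d⁻¹

ET₀ = 0.24 × (0.46 × 20.5 + 8.13) = 0.24 × 17.560 = 4.2144 mm/d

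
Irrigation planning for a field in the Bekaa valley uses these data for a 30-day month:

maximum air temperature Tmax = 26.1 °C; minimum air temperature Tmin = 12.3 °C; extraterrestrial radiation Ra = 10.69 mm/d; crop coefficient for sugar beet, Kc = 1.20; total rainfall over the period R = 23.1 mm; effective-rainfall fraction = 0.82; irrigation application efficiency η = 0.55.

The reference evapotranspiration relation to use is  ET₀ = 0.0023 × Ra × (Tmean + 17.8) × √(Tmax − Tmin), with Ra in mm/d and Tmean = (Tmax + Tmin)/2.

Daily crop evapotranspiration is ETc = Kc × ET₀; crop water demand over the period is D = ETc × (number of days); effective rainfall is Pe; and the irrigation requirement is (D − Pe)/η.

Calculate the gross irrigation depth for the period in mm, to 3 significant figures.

Tmean = (26.1 + 12.3)/2 = 19.20 °C
ET₀ = 0.0023 × 10.69 × (19.20 + 17.8) × √13.8 = 0.0023 × 10.69 × 37.00 × 3.7148 = 3.3794 mm/d
ETc = Kc × ET₀ = 1.20 × 3.3794 = 4.0553 mm/d
Crop demand D = ETc × 30 d = 4.0553 × 30 = 121.659 mm
Pe = 0.82 × 23.1 = 18.942 mm
D − Pe = 121.659 − 18.942 = 102.717 mm
Gross irrigation = 102.717 / 0.55 = 186.758 mm

187 mm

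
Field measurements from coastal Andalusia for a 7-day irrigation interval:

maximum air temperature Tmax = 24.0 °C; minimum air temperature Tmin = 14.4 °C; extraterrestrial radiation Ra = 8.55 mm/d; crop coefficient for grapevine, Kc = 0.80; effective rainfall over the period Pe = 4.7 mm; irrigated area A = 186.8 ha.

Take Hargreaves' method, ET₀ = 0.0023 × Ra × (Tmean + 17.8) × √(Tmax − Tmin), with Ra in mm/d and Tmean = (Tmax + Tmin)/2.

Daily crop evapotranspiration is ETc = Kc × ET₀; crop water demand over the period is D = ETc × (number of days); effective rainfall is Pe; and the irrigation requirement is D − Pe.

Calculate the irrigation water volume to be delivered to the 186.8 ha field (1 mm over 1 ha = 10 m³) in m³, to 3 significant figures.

14800 m³

Tmean = (24.0 + 14.4)/2 = 19.20 °C
ET₀ = 0.0023 × 8.55 × (19.20 + 17.8) × √9.6 = 0.0023 × 8.55 × 37.00 × 3.0984 = 2.2544 mm/d
ETc = Kc × ET₀ = 0.80 × 2.2544 = 1.8035 mm/d
Crop demand D = ETc × 7 d = 1.8035 × 7 = 12.625 mm
D − Pe = 12.625 − 4.7 = 7.925 mm
Volume = 7.925 mm × 186.8 ha × 10 = 14803.9 m³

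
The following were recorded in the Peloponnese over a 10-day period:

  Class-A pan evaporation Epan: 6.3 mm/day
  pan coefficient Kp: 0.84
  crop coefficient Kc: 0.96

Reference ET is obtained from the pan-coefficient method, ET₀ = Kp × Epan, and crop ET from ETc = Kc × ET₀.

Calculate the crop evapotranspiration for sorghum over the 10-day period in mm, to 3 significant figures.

50.8 mm

ET₀ = 0.84 × 6.3 = 5.2920 mm/d
ETc = Kc × ET₀ = 0.96 × 5.2920 = 5.0803 mm/d
Over 10 days: 5.0803 × 10 = 50.803 mm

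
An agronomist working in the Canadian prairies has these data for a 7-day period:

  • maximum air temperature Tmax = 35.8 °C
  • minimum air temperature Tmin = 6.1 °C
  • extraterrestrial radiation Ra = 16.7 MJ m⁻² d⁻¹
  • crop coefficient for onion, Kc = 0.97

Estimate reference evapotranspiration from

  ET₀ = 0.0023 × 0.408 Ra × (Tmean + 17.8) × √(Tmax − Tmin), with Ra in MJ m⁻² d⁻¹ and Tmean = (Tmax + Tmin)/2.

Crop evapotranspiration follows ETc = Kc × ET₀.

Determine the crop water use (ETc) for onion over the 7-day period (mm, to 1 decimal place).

Tmean = (35.8 + 6.1)/2 = 20.95 °C
0.408 Ra = 0.408 × 16.7 = 6.8136 mm/d equivalent
ET₀ = 0.0023 × 6.8136 × (20.95 + 17.8) × √29.7 = 0.0023 × 6.8136 × 38.75 × 5.4498 = 3.3095 mm/d
ETc = Kc × ET₀ = 0.97 × 3.3095 = 3.2102 mm/d
Over 7 days: 3.2102 × 7 = 22.471 mm

22.5 mm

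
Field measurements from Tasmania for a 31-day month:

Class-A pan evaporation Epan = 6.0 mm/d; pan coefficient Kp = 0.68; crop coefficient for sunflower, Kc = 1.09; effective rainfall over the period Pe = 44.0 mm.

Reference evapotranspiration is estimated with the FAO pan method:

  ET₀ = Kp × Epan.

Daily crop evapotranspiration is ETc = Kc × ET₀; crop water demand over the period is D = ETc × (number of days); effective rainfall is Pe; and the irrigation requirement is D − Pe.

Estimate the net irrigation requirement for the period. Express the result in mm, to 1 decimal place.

93.9 mm

ET₀ = 0.68 × 6.0 = 4.0800 mm/d
ETc = Kc × ET₀ = 1.09 × 4.0800 = 4.4472 mm/d
Crop demand D = ETc × 31 d = 4.4472 × 31 = 137.863 mm
D − Pe = 137.863 − 44.0 = 93.863 mm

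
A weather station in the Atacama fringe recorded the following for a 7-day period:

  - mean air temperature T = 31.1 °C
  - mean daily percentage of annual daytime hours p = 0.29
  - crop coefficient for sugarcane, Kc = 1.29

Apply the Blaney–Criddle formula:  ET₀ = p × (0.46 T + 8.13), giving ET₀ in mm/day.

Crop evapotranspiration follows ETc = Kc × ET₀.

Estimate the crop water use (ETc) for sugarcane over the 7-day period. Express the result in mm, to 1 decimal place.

ET₀ = 0.29 × (0.46 × 31.1 + 8.13) = 0.29 × 22.436 = 6.5064 mm/d
ETc = Kc × ET₀ = 1.29 × 6.5064 = 8.3933 mm/d
Over 7 days: 8.3933 × 7 = 58.753 mm

58.8 mm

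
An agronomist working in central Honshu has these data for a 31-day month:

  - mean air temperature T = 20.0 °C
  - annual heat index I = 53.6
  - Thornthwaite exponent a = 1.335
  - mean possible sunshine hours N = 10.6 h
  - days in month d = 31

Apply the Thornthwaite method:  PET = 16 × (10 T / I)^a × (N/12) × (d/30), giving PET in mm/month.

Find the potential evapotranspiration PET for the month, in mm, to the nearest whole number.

85 mm

10T/I = 10 × 20.0 / 53.6 = 3.7313
(10T/I)^a = 3.7313^1.335 = 5.8001
Uncorrected PET = 16 × 5.8001 = 92.802 mm
Correction = (N/12)(d/30) = (10.6/12)(31/30) = 0.9128
PET = 92.802 × 0.9128 = 84.710 mm/month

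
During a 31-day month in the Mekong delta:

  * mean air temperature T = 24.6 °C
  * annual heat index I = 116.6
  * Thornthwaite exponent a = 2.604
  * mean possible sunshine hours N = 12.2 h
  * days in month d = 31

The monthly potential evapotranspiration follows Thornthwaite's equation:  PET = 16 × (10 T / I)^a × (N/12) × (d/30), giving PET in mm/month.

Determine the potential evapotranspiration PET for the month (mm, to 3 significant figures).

117 mm

10T/I = 10 × 24.6 / 116.6 = 2.1098
(10T/I)^a = 2.1098^2.604 = 6.9875
Uncorrected PET = 16 × 6.9875 = 111.800 mm
Correction = (N/12)(d/30) = (12.2/12)(31/30) = 1.0506
PET = 111.800 × 1.0506 = 117.457 mm/month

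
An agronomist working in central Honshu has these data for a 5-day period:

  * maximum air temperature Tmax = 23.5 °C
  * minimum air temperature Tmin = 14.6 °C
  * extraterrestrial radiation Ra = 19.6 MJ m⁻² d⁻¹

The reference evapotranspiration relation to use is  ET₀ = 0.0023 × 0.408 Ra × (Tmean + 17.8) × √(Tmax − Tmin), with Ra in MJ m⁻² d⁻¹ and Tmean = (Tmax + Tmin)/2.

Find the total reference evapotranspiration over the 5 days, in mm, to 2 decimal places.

Tmean = (23.5 + 14.6)/2 = 19.05 °C
0.408 Ra = 0.408 × 19.6 = 7.9968 mm/d equivalent
ET₀ = 0.0023 × 7.9968 × (19.05 + 17.8) × √8.9 = 0.0023 × 7.9968 × 36.85 × 2.9833 = 2.0220 mm/d
Over 5 days: 2.0220 × 5 = 10.110 mm

10.11 mm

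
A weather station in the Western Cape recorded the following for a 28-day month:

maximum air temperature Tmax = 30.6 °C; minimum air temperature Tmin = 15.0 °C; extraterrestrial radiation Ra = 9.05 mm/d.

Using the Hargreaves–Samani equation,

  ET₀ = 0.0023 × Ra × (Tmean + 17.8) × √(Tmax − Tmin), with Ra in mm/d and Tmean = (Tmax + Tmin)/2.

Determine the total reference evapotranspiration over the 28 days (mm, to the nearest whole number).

Tmean = (30.6 + 15.0)/2 = 22.80 °C
ET₀ = 0.0023 × 9.05 × (22.80 + 17.8) × √15.6 = 0.0023 × 9.05 × 40.60 × 3.9497 = 3.3378 mm/d
Over 28 days: 3.3378 × 28 = 93.458 mm

93 mm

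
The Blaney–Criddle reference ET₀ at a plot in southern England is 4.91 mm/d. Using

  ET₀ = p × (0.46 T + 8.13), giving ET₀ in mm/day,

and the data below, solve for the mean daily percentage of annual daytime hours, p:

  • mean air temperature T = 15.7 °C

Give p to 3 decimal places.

0.320

p = ET₀ / (0.46 T + 8.13) = 4.91 / (0.46 × 15.7 + 8.13) = 4.91 / 15.352 = 0.3198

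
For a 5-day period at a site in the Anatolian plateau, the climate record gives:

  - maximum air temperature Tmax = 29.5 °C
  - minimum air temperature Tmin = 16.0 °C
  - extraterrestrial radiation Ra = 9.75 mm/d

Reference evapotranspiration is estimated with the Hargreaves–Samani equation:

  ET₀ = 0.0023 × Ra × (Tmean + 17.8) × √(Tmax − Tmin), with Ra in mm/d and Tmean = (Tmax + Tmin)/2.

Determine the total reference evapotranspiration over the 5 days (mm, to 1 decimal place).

Tmean = (29.5 + 16.0)/2 = 22.75 °C
ET₀ = 0.0023 × 9.75 × (22.75 + 17.8) × √13.5 = 0.0023 × 9.75 × 40.55 × 3.6742 = 3.3411 mm/d
Over 5 days: 3.3411 × 5 = 16.706 mm

16.7 mm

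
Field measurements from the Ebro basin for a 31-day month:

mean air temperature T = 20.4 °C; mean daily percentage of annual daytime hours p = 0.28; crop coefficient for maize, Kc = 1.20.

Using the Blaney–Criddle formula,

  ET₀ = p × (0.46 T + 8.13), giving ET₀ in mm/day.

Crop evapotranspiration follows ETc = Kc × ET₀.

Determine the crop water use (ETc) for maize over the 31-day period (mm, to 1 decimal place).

ET₀ = 0.28 × (0.46 × 20.4 + 8.13) = 0.28 × 17.514 = 4.9039 mm/d
ETc = Kc × ET₀ = 1.20 × 4.9039 = 5.8847 mm/d
Over 31 days: 5.8847 × 31 = 182.426 mm

182.4 mm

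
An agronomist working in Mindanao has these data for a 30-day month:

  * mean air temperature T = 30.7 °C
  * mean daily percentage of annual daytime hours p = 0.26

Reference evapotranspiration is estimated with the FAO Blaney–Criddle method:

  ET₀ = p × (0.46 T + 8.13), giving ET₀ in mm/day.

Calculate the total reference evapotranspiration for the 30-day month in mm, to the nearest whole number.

ET₀ = 0.26 × (0.46 × 30.7 + 8.13) = 0.26 × 22.252 = 5.7855 mm/d
Monthly total = 5.7855 × 30 = 173.565 mm

174 mm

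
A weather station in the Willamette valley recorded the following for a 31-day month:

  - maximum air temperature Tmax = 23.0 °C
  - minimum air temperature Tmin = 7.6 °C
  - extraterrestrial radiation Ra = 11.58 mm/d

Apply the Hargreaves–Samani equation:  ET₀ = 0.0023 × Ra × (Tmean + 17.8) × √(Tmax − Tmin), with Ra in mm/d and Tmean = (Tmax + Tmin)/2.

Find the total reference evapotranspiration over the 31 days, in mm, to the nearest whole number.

107 mm

Tmean = (23.0 + 7.6)/2 = 15.30 °C
ET₀ = 0.0023 × 11.58 × (15.30 + 17.8) × √15.4 = 0.0023 × 11.58 × 33.10 × 3.9243 = 3.4596 mm/d
Over 31 days: 3.4596 × 31 = 107.248 mm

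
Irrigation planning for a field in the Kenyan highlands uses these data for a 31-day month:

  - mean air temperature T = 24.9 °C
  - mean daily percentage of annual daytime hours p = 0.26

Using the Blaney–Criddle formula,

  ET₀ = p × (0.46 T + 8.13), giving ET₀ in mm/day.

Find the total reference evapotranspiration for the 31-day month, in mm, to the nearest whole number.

158 mm

ET₀ = 0.26 × (0.46 × 24.9 + 8.13) = 0.26 × 19.584 = 5.0918 mm/d
Monthly total = 5.0918 × 31 = 157.846 mm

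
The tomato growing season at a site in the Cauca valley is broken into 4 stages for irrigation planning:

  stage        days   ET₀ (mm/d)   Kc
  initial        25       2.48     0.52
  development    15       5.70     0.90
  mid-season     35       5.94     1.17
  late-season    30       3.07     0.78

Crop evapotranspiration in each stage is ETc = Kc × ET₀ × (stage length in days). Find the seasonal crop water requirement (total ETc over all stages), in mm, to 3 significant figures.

initial: 0.52 × 2.48 × 25 = 32.24 mm
development: 0.90 × 5.70 × 15 = 76.95 mm
mid-season: 1.17 × 5.94 × 35 = 243.24 mm
late-season: 0.78 × 3.07 × 30 = 71.84 mm
Seasonal total = 424.27 mm

424 mm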